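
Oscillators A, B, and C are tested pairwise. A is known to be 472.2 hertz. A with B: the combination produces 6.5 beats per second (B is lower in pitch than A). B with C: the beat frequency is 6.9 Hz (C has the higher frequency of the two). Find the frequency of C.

B is below A, so f_B = 472.2 − 6.5 = 465.7 Hz.
C is above B, so f_C = 465.7 + 6.9 = 472.6 Hz.

472.6 Hz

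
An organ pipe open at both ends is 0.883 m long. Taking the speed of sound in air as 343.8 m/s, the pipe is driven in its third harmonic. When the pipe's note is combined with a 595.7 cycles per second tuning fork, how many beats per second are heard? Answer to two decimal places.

11.67 Hz

Open pipe: f_n = n·v/(2L) = 3·343.8/(2·0.883) = 584.0317 Hz.
f_beat = |584.0317 − 595.7| = 11.67 Hz.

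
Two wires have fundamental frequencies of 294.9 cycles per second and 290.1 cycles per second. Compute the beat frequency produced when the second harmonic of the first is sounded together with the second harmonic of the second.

9.6 Hz

Second harmonic of the first: 2·294.9 = 589.8 Hz.
Second harmonic of the second: 2·290.1 = 580.2 Hz.
f_beat = |589.8 − 580.2| = 9.6 Hz.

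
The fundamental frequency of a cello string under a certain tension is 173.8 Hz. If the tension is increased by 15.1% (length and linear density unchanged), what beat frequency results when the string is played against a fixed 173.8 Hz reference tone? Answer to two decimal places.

12.66 Hz

For a string, f ∝ √T, so the new frequency is 173.8·√1.151 = 186.4608 Hz.
f_beat = |186.4608 − 173.8| = 12.66 Hz.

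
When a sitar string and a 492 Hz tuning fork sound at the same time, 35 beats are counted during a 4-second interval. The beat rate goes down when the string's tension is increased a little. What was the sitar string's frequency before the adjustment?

483.25 Hz

Beat frequency = 35/4 = 8.75 Hz.
|f − 492| = 8.75, so the sitar string was at either 483.25 Hz or 500.75 Hz.
Higher tension means higher frequency; the adjustment raises the sitar string's frequency.
The beat rate fell, so the adjustment moved the sitar string toward 492 Hz — it must have started below the reference.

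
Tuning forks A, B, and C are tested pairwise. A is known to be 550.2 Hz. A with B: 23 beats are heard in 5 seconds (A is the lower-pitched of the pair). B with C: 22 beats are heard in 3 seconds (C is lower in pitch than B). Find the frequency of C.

A–B: Beat frequency = 23/5 = 4.6 Hz.
B is above A, so f_B = 550.2 + 4.6 = 554.8 Hz.
B–C: Beat frequency = 22/3 = 7.3333 Hz.
C is below B, so f_C = 554.8 − 7.3333 = 547.4667 Hz.

547.4667 Hz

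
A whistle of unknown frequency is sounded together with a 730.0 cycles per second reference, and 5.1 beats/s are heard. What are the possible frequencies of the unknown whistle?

724.9 Hz or 735.1 Hz

|f − 730.0| = 5.1, so f = 730.0 ± 5.1.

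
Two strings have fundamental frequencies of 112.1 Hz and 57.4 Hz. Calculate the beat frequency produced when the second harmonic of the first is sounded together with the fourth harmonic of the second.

5.4 Hz

Second harmonic of the first: 2·112.1 = 224.2 Hz.
Fourth harmonic of the second: 4·57.4 = 229.6 Hz.
f_beat = |224.2 − 229.6| = 5.4 Hz.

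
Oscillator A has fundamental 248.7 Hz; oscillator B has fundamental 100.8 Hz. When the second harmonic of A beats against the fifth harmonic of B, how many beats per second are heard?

6.6 Hz

Second harmonic of the first: 2·248.7 = 497.4 Hz.
Fifth harmonic of the second: 5·100.8 = 504.0 Hz.
f_beat = |497.4 − 504.0| = 6.6 Hz.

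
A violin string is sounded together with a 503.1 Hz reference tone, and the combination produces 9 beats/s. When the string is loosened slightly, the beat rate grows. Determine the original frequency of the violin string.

494.1 Hz

|f − 503.1| = 9, so the violin string was at either 494.1 Hz or 512.1 Hz.
Reducing tension lowers a string's frequency; the adjustment lowers the violin string's frequency.
The beat rate rose, so the adjustment moved the violin string further from 503.1 Hz — it was already below the reference.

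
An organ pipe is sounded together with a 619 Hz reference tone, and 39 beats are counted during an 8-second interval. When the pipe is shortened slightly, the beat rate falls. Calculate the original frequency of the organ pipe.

Beat frequency = 39/8 = 4.875 Hz.
|f − 619| = 4.875, so the organ pipe was at either 614.125 Hz or 623.875 Hz.
A shorter pipe has a higher fundamental; the adjustment raises the organ pipe's frequency.
The beat rate fell, so the adjustment moved the organ pipe toward 619 Hz — it must have started below the reference.

614.125 Hz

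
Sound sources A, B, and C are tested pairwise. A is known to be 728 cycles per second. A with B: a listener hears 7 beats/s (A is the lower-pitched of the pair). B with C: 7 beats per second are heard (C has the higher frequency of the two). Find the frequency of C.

B is above A, so f_B = 728 + 7 = 735 Hz.
C is above B, so f_C = 735 + 7 = 742 Hz.

742 Hz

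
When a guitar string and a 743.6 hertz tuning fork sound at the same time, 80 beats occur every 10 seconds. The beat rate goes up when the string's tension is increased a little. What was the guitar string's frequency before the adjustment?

751.6 Hz

Beat frequency = 80/10 = 8 Hz.
|f − 743.6| = 8, so the guitar string was at either 735.6 Hz or 751.6 Hz.
Higher tension means higher frequency; the adjustment raises the guitar string's frequency.
The beat rate rose, so the adjustment moved the guitar string further from 743.6 Hz — it was already above the reference.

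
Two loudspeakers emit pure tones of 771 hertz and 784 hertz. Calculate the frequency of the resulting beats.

Beats arise from superposition of two nearby frequencies; the beat rate is |f₁ − f₂|.
|771 − 784| = 13 Hz.

13 Hz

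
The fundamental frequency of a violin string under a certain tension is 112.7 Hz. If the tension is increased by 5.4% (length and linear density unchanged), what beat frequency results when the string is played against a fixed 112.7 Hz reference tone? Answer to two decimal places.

3.00 Hz

For a string, f ∝ √T, so the new frequency is 112.7·√1.054 = 115.7029 Hz.
f_beat = |115.7029 − 112.7| = 3.00 Hz.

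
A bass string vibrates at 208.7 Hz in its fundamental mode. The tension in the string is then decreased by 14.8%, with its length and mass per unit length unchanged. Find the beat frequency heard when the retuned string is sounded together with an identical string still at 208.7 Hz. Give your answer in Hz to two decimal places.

16.06 Hz

For a string, f ∝ √T, so the new frequency is 208.7·√0.852 = 192.6381 Hz.
f_beat = |192.6381 − 208.7| = 16.06 Hz.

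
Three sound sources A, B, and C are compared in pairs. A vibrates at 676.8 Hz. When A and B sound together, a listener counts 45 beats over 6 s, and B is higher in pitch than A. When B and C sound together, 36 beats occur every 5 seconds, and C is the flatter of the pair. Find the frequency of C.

A–B: Beat frequency = 45/6 = 7.5 Hz.
B is above A, so f_B = 676.8 + 7.5 = 684.3 Hz.
B–C: Beat frequency = 36/5 = 7.2 Hz.
C is below B, so f_C = 684.3 − 7.2 = 677.1 Hz.

677.1 Hz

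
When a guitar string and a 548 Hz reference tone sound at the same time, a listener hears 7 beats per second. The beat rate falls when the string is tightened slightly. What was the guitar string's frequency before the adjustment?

|f − 548| = 7, so the guitar string was at either 541 Hz or 555 Hz.
Increasing tension raises a string's frequency; the adjustment raises the guitar string's frequency.
The beat rate fell, so the adjustment moved the guitar string toward 548 Hz — it must have started below the reference.

541 Hz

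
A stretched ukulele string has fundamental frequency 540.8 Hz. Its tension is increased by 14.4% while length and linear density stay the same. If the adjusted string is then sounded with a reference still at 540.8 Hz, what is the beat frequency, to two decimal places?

37.63 Hz

For a string, f ∝ √T, so the new frequency is 540.8·√1.144 = 578.4285 Hz.
f_beat = |578.4285 − 540.8| = 37.63 Hz.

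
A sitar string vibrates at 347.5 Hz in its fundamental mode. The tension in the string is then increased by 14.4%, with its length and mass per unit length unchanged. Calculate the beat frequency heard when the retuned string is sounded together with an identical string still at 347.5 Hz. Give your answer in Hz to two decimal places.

For a string, f ∝ √T, so the new frequency is 347.5·√1.144 = 371.6788 Hz.
f_beat = |371.6788 − 347.5| = 24.18 Hz.

24.18 Hz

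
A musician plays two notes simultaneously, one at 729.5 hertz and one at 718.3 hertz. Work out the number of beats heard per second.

f_beat = |f₁ − f₂|.
|729.5 − 718.3| = 11.2 Hz.

11.2 Hz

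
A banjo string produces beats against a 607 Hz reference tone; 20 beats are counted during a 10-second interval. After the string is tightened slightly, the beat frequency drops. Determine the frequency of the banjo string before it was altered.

Beat frequency = 20/10 = 2 Hz.
|f − 607| = 2, so the banjo string was at either 605 Hz or 609 Hz.
Increasing tension raises a string's frequency; the adjustment raises the banjo string's frequency.
The beat rate fell, so the adjustment moved the banjo string toward 607 Hz — it must have started below the reference.

605 Hz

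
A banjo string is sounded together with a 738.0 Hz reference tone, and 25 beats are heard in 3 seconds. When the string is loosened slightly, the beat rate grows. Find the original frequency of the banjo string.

729.6667 Hz

Beat frequency = 25/3 = 8.3333 Hz.
|f − 738.0| = 8.3333, so the banjo string was at either 729.6667 Hz or 746.3333 Hz.
Reducing tension lowers a string's frequency; the adjustment lowers the banjo string's frequency.
The beat rate rose, so the adjustment moved the banjo string further from 738.0 Hz — it was already below the reference.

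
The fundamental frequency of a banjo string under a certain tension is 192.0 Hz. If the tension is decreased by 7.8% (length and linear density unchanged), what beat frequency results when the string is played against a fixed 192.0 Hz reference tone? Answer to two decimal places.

7.64 Hz

For a string, f ∝ √T, so the new frequency is 192.0·√0.922 = 184.3600 Hz.
f_beat = |184.3600 − 192.0| = 7.64 Hz.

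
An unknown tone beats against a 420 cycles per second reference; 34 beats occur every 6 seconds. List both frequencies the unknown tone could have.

414.3333 Hz or 425.6667 Hz

Beat frequency = 34/6 = 5.6667 Hz.
|f − 420| = 5.6667, so f = 420 ± 5.6667.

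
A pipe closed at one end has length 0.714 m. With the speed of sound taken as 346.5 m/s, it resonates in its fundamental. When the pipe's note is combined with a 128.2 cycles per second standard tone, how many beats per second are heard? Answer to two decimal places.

Closed pipe (odd harmonics): f_n = n·v/(4L) = 1·346.5/(4·0.714) = 121.3235 Hz.
f_beat = |121.3235 − 128.2| = 6.88 Hz.

6.88 Hz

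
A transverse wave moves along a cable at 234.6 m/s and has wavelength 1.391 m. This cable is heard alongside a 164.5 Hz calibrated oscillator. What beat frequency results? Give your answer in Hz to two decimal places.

Source frequency f = v/λ = 234.6/1.391 = 168.6556 Hz.
f_beat = |168.6556 − 164.5| = 4.16 Hz.

4.16 Hz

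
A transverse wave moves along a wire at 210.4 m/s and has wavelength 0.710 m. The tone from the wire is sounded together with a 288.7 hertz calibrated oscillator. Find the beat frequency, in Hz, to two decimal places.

7.64 Hz

Source frequency f = v/λ = 210.4/0.710 = 296.3380 Hz.
f_beat = |296.3380 − 288.7| = 7.64 Hz.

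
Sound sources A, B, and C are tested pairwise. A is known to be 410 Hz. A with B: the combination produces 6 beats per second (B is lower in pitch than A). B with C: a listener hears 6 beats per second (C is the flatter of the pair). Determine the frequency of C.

398 Hz

B is below A, so f_B = 410 − 6 = 404 Hz.
C is below B, so f_C = 404 − 6 = 398 Hz.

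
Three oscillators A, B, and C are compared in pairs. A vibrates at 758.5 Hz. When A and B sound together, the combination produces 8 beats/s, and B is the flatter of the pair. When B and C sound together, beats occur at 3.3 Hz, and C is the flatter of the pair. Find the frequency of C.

747.2 Hz

B is below A, so f_B = 758.5 − 8 = 750.5 Hz.
C is below B, so f_C = 750.5 − 3.3 = 747.2 Hz.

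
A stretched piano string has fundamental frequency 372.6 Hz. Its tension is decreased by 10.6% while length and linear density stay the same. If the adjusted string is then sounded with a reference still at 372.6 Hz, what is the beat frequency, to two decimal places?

For a string, f ∝ √T, so the new frequency is 372.6·√0.894 = 352.2992 Hz.
f_beat = |352.2992 − 372.6| = 20.30 Hz.

20.30 Hz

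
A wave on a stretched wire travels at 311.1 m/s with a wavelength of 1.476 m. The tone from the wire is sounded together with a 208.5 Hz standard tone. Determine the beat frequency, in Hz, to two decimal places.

Source frequency f = v/λ = 311.1/1.476 = 210.7724 Hz.
f_beat = |210.7724 − 208.5| = 2.27 Hz.

2.27 Hz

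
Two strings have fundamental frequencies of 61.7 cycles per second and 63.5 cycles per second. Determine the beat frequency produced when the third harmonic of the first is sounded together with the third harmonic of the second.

Third harmonic of the first: 3·61.7 = 185.1 Hz.
Third harmonic of the second: 3·63.5 = 190.5 Hz.
f_beat = |185.1 − 190.5| = 5.4 Hz.

5.4 Hz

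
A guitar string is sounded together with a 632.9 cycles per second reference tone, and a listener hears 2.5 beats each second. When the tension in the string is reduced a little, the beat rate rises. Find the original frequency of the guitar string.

630.4 Hz

|f − 632.9| = 2.5, so the guitar string was at either 630.4 Hz or 635.4 Hz.
Lower tension means lower frequency; the adjustment lowers the guitar string's frequency.
The beat rate rose, so the adjustment moved the guitar string further from 632.9 Hz — it was already below the reference.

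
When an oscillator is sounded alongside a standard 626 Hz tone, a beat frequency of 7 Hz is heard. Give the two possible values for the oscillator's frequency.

619 Hz or 633 Hz

|f − 626| = 7, so f = 626 ± 7.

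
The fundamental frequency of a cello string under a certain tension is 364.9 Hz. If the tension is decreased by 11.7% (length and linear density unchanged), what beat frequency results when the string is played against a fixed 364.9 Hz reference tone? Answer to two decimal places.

22.01 Hz

For a string, f ∝ √T, so the new frequency is 364.9·√0.883 = 342.8895 Hz.
f_beat = |342.8895 − 364.9| = 22.01 Hz.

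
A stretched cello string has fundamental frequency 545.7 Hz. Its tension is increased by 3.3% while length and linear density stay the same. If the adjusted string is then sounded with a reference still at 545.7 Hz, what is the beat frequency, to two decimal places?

8.93 Hz

For a string, f ∝ √T, so the new frequency is 545.7·√1.033 = 554.6310 Hz.
f_beat = |554.6310 − 545.7| = 8.93 Hz.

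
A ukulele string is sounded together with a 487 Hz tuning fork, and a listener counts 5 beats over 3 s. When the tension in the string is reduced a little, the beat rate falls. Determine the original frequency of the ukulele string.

488.6667 Hz

Beat frequency = 5/3 = 1.6667 Hz.
|f − 487| = 1.6667, so the ukulele string was at either 485.3333 Hz or 488.6667 Hz.
Lower tension means lower frequency; the adjustment lowers the ukulele string's frequency.
The beat rate fell, so the adjustment moved the ukulele string toward 487 Hz — it must have started above the reference.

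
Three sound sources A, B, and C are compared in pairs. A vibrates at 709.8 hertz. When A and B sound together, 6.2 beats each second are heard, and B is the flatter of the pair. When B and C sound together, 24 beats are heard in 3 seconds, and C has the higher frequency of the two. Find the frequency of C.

B is below A, so f_B = 709.8 − 6.2 = 703.6 Hz.
B–C: Beat frequency = 24/3 = 8 Hz.
C is above B, so f_C = 703.6 + 8 = 711.6 Hz.

711.6 Hz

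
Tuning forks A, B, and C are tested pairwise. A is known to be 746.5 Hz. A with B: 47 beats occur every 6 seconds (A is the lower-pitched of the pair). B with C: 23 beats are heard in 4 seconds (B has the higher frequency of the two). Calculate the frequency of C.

748.5833 Hz

A–B: Beat frequency = 47/6 = 7.8333 Hz.
B is above A, so f_B = 746.5 + 7.8333 = 754.3333 Hz.
B–C: Beat frequency = 23/4 = 5.75 Hz.
C is below B, so f_C = 754.3333 − 5.75 = 748.5833 Hz.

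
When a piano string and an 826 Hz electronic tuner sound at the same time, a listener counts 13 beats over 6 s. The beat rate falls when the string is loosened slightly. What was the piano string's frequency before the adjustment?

Beat frequency = 13/6 = 2.1667 Hz.
|f − 826| = 2.1667, so the piano string was at either 823.8333 Hz or 828.1667 Hz.
Reducing tension lowers a string's frequency; the adjustment lowers the piano string's frequency.
The beat rate fell, so the adjustment moved the piano string toward 826 Hz — it must have started above the reference.

828.1667 Hz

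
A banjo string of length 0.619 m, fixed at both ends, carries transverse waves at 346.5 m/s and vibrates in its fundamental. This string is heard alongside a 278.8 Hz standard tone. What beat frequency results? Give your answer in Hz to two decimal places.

1.09 Hz

For a string fixed at both ends, f_n = n·v/(2L) = 1·346.5/(2·0.619) = 279.8869 Hz.
f_beat = |279.8869 − 278.8| = 1.09 Hz.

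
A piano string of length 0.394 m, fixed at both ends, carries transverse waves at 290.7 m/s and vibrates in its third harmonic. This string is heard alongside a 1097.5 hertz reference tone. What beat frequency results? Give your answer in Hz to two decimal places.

For a string fixed at both ends, f_n = n·v/(2L) = 3·290.7/(2·0.394) = 1106.7259 Hz.
f_beat = |1106.7259 − 1097.5| = 9.23 Hz.

9.23 Hz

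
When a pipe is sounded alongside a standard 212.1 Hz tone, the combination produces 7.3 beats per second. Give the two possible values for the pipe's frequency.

|f − 212.1| = 7.3, so f = 212.1 ± 7.3.

204.8 Hz or 219.4 Hz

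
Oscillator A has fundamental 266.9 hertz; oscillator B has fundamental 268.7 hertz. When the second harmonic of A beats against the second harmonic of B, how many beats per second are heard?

Second harmonic of the first: 2·266.9 = 533.8 Hz.
Second harmonic of the second: 2·268.7 = 537.4 Hz.
f_beat = |533.8 − 537.4| = 3.6 Hz.

3.6 Hz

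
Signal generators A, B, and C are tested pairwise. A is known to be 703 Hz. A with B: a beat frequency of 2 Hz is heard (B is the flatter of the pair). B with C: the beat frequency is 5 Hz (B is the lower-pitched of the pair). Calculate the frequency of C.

706 Hz

B is below A, so f_B = 703 − 2 = 701 Hz.
C is above B, so f_C = 701 + 5 = 706 Hz.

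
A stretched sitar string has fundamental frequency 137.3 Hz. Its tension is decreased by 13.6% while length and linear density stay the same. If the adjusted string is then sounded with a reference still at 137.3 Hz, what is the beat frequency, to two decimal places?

For a string, f ∝ √T, so the new frequency is 137.3·√0.864 = 127.6225 Hz.
f_beat = |127.6225 − 137.3| = 9.68 Hz.

9.68 Hz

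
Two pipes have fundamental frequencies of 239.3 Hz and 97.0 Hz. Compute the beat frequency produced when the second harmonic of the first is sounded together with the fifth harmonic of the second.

Second harmonic of the first: 2·239.3 = 478.6 Hz.
Fifth harmonic of the second: 5·97.0 = 485.0 Hz.
f_beat = |478.6 − 485.0| = 6.4 Hz.

6.4 Hz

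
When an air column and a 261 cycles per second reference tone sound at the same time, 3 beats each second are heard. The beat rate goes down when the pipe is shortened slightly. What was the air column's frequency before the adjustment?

258 Hz

|f − 261| = 3, so the air column was at either 258 Hz or 264 Hz.
A shorter pipe has a higher fundamental; the adjustment raises the air column's frequency.
The beat rate fell, so the adjustment moved the air column toward 261 Hz — it must have started below the reference.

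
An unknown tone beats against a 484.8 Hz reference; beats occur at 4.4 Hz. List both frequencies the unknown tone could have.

480.4 Hz or 489.2 Hz

|f − 484.8| = 4.4, so f = 484.8 ± 4.4.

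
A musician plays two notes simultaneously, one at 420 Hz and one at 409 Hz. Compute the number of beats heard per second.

The beat frequency equals the magnitude of the frequency difference.
|420 − 409| = 11 Hz.

11 Hz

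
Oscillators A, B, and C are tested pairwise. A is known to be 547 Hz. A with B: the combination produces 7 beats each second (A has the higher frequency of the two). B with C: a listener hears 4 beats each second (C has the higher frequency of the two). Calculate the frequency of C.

B is below A, so f_B = 547 − 7 = 540 Hz.
C is above B, so f_C = 540 + 4 = 544 Hz.

544 Hz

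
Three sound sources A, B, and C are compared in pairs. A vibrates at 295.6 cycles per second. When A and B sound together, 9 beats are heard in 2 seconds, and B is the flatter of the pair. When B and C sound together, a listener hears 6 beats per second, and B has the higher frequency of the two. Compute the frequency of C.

285.1 Hz

A–B: Beat frequency = 9/2 = 4.5 Hz.
B is below A, so f_B = 295.6 − 4.5 = 291.1 Hz.
C is below B, so f_C = 291.1 − 6 = 285.1 Hz.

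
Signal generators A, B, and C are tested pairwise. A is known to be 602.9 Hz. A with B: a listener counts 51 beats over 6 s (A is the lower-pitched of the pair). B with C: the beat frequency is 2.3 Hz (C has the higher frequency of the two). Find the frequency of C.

A–B: Beat frequency = 51/6 = 8.5 Hz.
B is above A, so f_B = 602.9 + 8.5 = 611.4 Hz.
C is above B, so f_C = 611.4 + 2.3 = 613.7 Hz.

613.7 Hz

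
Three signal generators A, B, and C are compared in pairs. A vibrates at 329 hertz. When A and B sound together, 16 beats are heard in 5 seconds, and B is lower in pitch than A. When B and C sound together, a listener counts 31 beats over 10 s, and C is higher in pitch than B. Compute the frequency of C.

328.9 Hz

A–B: Beat frequency = 16/5 = 3.2 Hz.
B is below A, so f_B = 329 − 3.2 = 325.8 Hz.
B–C: Beat frequency = 31/10 = 3.1 Hz.
C is above B, so f_C = 325.8 + 3.1 = 328.9 Hz.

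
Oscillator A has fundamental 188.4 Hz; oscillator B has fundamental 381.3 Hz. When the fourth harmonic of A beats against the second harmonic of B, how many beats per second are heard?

Fourth harmonic of the first: 4·188.4 = 753.6 Hz.
Second harmonic of the second: 2·381.3 = 762.6 Hz.
f_beat = |753.6 − 762.6| = 9.0 Hz.

9.0 Hz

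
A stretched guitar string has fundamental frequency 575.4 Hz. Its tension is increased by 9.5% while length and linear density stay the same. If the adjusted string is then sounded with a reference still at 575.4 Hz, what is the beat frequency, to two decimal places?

26.71 Hz

For a string, f ∝ √T, so the new frequency is 575.4·√1.095 = 602.1115 Hz.
f_beat = |602.1115 − 575.4| = 26.71 Hz.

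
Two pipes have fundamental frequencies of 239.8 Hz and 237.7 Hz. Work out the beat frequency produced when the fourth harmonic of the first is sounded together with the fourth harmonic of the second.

Fourth harmonic of the first: 4·239.8 = 959.2 Hz.
Fourth harmonic of the second: 4·237.7 = 950.8 Hz.
f_beat = |959.2 − 950.8| = 8.4 Hz.

8.4 Hz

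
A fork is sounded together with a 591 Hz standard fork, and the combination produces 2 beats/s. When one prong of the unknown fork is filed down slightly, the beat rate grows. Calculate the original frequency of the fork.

|f − 591| = 2, so the fork was at either 589 Hz or 593 Hz.
Filing a prong removes mass and raises the fork's frequency; the adjustment raises the fork's frequency.
The beat rate rose, so the adjustment moved the fork further from 591 Hz — it was already above the reference.

593 Hz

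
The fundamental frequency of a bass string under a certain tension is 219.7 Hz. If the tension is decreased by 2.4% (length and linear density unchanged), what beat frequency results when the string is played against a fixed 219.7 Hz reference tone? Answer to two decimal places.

2.65 Hz

For a string, f ∝ √T, so the new frequency is 219.7·√0.976 = 217.0476 Hz.
f_beat = |217.0476 − 219.7| = 2.65 Hz.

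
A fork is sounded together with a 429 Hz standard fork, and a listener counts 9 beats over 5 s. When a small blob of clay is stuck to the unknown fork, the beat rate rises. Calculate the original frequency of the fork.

Beat frequency = 9/5 = 1.8 Hz.
|f − 429| = 1.8, so the fork was at either 427.2 Hz or 430.8 Hz.
Adding mass to a fork lowers its frequency; the adjustment lowers the fork's frequency.
The beat rate rose, so the adjustment moved the fork further from 429 Hz — it was already below the reference.

427.2 Hz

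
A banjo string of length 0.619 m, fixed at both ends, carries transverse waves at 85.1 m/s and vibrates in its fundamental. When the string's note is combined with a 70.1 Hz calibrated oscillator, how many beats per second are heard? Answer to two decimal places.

1.36 Hz

For a string fixed at both ends, f_n = n·v/(2L) = 1·85.1/(2·0.619) = 68.7399 Hz.
f_beat = |68.7399 − 70.1| = 1.36 Hz.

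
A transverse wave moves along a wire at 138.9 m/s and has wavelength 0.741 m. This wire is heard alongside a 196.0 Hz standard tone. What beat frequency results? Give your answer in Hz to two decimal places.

Source frequency f = v/λ = 138.9/0.741 = 187.4494 Hz.
f_beat = |187.4494 − 196.0| = 8.55 Hz.

8.55 Hz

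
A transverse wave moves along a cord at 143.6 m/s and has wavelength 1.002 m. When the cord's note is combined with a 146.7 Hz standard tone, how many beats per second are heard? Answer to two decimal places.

Source frequency f = v/λ = 143.6/1.002 = 143.3134 Hz.
f_beat = |143.3134 − 146.7| = 3.39 Hz.

3.39 Hz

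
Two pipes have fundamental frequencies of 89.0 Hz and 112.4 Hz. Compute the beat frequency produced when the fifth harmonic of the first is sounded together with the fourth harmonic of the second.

Fifth harmonic of the first: 5·89.0 = 445.0 Hz.
Fourth harmonic of the second: 4·112.4 = 449.6 Hz.
f_beat = |445.0 − 449.6| = 4.6 Hz.

4.6 Hz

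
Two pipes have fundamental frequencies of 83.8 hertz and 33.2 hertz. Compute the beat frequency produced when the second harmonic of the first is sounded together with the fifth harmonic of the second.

1.6 Hz

Second harmonic of the first: 2·83.8 = 167.6 Hz.
Fifth harmonic of the second: 5·33.2 = 166.0 Hz.
f_beat = |167.6 − 166.0| = 1.6 Hz.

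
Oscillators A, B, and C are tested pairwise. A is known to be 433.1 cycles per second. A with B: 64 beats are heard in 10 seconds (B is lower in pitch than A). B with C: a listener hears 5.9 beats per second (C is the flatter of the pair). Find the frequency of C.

420.8 Hz

A–B: Beat frequency = 64/10 = 6.4 Hz.
B is below A, so f_B = 433.1 − 6.4 = 426.7 Hz.
C is below B, so f_C = 426.7 − 5.9 = 420.8 Hz.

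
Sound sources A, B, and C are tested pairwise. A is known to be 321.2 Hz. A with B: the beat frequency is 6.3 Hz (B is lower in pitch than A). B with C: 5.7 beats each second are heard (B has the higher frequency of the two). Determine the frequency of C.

B is below A, so f_B = 321.2 − 6.3 = 314.9 Hz.
C is below B, so f_C = 314.9 − 5.7 = 309.2 Hz.

309.2 Hz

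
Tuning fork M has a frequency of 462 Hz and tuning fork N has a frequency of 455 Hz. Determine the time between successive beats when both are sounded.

f_beat = |462 − 455| = 7 Hz.
Beat period T = 1 / f_beat = 1 / 7 s.

0.143 s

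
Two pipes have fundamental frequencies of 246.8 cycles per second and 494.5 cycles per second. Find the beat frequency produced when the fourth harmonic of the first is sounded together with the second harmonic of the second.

Fourth harmonic of the first: 4·246.8 = 987.2 Hz.
Second harmonic of the second: 2·494.5 = 989.0 Hz.
f_beat = |987.2 − 989.0| = 1.8 Hz.

1.8 Hz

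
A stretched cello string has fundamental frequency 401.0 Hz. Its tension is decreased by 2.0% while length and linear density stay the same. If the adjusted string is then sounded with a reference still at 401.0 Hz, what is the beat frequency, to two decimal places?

For a string, f ∝ √T, so the new frequency is 401.0·√0.980 = 396.9697 Hz.
f_beat = |396.9697 − 401.0| = 4.03 Hz.

4.03 Hz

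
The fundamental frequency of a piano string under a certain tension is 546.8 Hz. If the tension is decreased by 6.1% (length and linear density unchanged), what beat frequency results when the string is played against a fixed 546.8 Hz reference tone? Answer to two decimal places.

For a string, f ∝ √T, so the new frequency is 546.8·√0.939 = 529.8602 Hz.
f_beat = |529.8602 − 546.8| = 16.94 Hz.

16.94 Hz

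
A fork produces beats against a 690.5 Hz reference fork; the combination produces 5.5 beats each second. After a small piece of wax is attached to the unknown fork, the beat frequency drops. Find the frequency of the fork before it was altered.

696 Hz

|f − 690.5| = 5.5, so the fork was at either 685 Hz or 696 Hz.
Loading a fork with wax lowers its frequency; the adjustment lowers the fork's frequency.
The beat rate fell, so the adjustment moved the fork toward 690.5 Hz — it must have started above the reference.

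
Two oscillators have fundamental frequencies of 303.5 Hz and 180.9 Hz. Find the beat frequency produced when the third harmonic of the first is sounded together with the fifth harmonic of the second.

Third harmonic of the first: 3·303.5 = 910.5 Hz.
Fifth harmonic of the second: 5·180.9 = 904.5 Hz.
f_beat = |910.5 − 904.5| = 6.0 Hz.

6.0 Hz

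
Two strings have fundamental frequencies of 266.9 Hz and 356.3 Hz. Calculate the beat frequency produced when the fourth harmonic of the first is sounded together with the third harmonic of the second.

1.3 Hz

Fourth harmonic of the first: 4·266.9 = 1067.6 Hz.
Third harmonic of the second: 3·356.3 = 1068.9 Hz.
f_beat = |1067.6 − 1068.9| = 1.3 Hz.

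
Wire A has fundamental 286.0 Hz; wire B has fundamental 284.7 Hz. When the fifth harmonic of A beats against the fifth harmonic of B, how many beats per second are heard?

Fifth harmonic of the first: 5·286.0 = 1430.0 Hz.
Fifth harmonic of the second: 5·284.7 = 1423.5 Hz.
f_beat = |1430.0 − 1423.5| = 6.5 Hz.

6.5 Hz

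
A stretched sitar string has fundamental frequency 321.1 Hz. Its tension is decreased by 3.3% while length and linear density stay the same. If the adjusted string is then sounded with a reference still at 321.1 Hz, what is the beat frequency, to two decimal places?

For a string, f ∝ √T, so the new frequency is 321.1·√0.967 = 315.7574 Hz.
f_beat = |315.7574 − 321.1| = 5.34 Hz.

5.34 Hz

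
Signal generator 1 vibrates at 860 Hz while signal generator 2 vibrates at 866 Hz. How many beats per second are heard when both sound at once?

6 Hz

Beats arise from superposition of two nearby frequencies; the beat rate is |f₁ − f₂|.
|860 − 866| = 6 Hz.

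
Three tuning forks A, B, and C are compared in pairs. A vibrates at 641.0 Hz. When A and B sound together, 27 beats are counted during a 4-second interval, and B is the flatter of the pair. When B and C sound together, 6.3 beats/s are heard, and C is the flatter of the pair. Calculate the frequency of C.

A–B: Beat frequency = 27/4 = 6.75 Hz.
B is below A, so f_B = 641.0 − 6.75 = 634.25 Hz.
C is below B, so f_C = 634.25 − 6.3 = 627.95 Hz.

627.95 Hz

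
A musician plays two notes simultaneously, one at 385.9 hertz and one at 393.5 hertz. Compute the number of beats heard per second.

The beat frequency equals the magnitude of the frequency difference.
|385.9 − 393.5| = 7.6 Hz.

7.6 Hz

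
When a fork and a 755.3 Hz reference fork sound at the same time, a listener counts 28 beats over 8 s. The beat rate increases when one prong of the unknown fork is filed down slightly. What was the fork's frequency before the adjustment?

758.8 Hz

Beat frequency = 28/8 = 3.5 Hz.
|f − 755.3| = 3.5, so the fork was at either 751.8 Hz or 758.8 Hz.
Filing a prong removes mass and raises the fork's frequency; the adjustment raises the fork's frequency.
The beat rate rose, so the adjustment moved the fork further from 755.3 Hz — it was already above the reference.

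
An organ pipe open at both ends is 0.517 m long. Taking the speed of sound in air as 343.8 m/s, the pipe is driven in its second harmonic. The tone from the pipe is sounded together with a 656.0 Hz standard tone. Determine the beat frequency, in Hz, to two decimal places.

Open pipe: f_n = n·v/(2L) = 2·343.8/(2·0.517) = 664.9903 Hz.
f_beat = |664.9903 − 656.0| = 8.99 Hz.

8.99 Hz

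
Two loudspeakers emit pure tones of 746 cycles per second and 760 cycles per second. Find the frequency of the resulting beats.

14 Hz

Beats arise from superposition of two nearby frequencies; the beat rate is |f₁ − f₂|.
|746 − 760| = 14 Hz.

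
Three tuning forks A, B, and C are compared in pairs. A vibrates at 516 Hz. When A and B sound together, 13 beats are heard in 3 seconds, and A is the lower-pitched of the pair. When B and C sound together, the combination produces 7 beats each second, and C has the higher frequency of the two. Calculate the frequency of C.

527.3333 Hz

A–B: Beat frequency = 13/3 = 4.3333 Hz.
B is above A, so f_B = 516 + 4.3333 = 520.3333 Hz.
C is above B, so f_C = 520.3333 + 7 = 527.3333 Hz.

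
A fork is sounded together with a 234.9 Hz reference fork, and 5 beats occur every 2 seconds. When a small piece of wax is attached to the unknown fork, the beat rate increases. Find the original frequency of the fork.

232.4 Hz

Beat frequency = 5/2 = 2.5 Hz.
|f − 234.9| = 2.5, so the fork was at either 232.4 Hz or 237.4 Hz.
Loading a fork with wax lowers its frequency; the adjustment lowers the fork's frequency.
The beat rate rose, so the adjustment moved the fork further from 234.9 Hz — it was already below the reference.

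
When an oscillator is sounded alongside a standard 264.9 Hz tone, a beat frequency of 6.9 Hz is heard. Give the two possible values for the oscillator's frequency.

258 Hz or 271.8 Hz

|f − 264.9| = 6.9, so f = 264.9 ± 6.9.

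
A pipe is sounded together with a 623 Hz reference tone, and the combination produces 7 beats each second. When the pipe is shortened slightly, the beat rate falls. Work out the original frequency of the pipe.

616 Hz

|f − 623| = 7, so the pipe was at either 616 Hz or 630 Hz.
A shorter pipe has a higher fundamental; the adjustment raises the pipe's frequency.
The beat rate fell, so the adjustment moved the pipe toward 623 Hz — it must have started below the reference.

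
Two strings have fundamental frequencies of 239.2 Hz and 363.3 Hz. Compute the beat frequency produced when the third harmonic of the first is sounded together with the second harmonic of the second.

9.0 Hz

Third harmonic of the first: 3·239.2 = 717.6 Hz.
Second harmonic of the second: 2·363.3 = 726.6 Hz.
f_beat = |717.6 − 726.6| = 9.0 Hz.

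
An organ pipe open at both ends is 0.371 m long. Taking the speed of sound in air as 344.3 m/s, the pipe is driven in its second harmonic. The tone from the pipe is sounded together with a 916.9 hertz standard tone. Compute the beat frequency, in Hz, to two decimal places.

11.13 Hz

Open pipe: f_n = n·v/(2L) = 2·344.3/(2·0.371) = 928.0323 Hz.
f_beat = |928.0323 − 916.9| = 11.13 Hz.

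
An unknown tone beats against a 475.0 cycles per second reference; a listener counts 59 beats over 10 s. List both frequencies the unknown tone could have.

469.1 Hz or 480.9 Hz

Beat frequency = 59/10 = 5.9 Hz.
|f − 475.0| = 5.9, so f = 475.0 ± 5.9.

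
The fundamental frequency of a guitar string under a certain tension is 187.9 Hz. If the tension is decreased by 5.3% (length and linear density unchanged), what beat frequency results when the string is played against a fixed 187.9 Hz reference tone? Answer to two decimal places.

For a string, f ∝ √T, so the new frequency is 187.9·√0.947 = 182.8529 Hz.
f_beat = |182.8529 − 187.9| = 5.05 Hz.

5.05 Hz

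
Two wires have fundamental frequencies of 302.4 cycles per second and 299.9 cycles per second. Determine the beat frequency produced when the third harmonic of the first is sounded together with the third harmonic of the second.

7.5 Hz

Third harmonic of the first: 3·302.4 = 907.2 Hz.
Third harmonic of the second: 3·299.9 = 899.7 Hz.
f_beat = |907.2 − 899.7| = 7.5 Hz.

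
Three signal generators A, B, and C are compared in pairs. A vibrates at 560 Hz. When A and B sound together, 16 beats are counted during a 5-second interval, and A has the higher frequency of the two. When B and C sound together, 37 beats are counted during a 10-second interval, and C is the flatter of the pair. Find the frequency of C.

553.1 Hz

A–B: Beat frequency = 16/5 = 3.2 Hz.
B is below A, so f_B = 560 − 3.2 = 556.8 Hz.
B–C: Beat frequency = 37/10 = 3.7 Hz.
C is below B, so f_C = 556.8 − 3.7 = 553.1 Hz.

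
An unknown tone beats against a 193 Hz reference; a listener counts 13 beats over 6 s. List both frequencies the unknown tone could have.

Beat frequency = 13/6 = 2.1667 Hz.
|f − 193| = 2.1667, so f = 193 ± 2.1667.

190.8333 Hz or 195.1667 Hz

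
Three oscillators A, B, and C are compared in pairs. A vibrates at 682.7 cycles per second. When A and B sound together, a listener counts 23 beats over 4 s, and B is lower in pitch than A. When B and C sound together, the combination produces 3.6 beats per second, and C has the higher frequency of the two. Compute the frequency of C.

680.55 Hz

A–B: Beat frequency = 23/4 = 5.75 Hz.
B is below A, so f_B = 682.7 − 5.75 = 676.95 Hz.
C is above B, so f_C = 676.95 + 3.6 = 680.55 Hz.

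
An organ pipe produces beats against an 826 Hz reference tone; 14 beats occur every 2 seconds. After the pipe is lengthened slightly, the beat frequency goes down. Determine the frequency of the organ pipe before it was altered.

Beat frequency = 14/2 = 7 Hz.
|f − 826| = 7, so the organ pipe was at either 819 Hz or 833 Hz.
A longer pipe has a lower fundamental; the adjustment lowers the organ pipe's frequency.
The beat rate fell, so the adjustment moved the organ pipe toward 826 Hz — it must have started above the reference.

833 Hz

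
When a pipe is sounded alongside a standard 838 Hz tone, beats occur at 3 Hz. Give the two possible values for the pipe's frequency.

835 Hz or 841 Hz

|f − 838| = 3, so f = 838 ± 3.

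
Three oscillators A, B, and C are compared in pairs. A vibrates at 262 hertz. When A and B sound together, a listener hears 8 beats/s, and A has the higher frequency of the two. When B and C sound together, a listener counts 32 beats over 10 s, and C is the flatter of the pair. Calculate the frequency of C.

250.8 Hz

B is below A, so f_B = 262 − 8 = 254 Hz.
B–C: Beat frequency = 32/10 = 3.2 Hz.
C is below B, so f_C = 254 − 3.2 = 250.8 Hz.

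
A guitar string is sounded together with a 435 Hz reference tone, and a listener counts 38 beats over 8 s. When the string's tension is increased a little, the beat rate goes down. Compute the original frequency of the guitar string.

Beat frequency = 38/8 = 4.75 Hz.
|f − 435| = 4.75, so the guitar string was at either 430.25 Hz or 439.75 Hz.
Higher tension means higher frequency; the adjustment raises the guitar string's frequency.
The beat rate fell, so the adjustment moved the guitar string toward 435 Hz — it must have started below the reference.

430.25 Hz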